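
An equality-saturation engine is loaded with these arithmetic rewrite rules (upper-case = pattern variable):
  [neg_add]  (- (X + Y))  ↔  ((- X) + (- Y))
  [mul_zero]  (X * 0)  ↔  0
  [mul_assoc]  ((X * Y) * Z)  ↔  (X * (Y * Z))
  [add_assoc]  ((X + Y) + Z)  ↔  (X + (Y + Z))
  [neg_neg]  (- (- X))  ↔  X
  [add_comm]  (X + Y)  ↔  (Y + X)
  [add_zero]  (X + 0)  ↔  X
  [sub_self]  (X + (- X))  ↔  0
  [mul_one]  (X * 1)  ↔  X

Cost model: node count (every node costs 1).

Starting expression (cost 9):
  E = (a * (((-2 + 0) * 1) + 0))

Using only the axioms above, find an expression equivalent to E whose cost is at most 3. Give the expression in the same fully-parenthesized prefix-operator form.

(a * -2)   [cost 3]

(1) (-2 + 0)  =[add_zero →]=  -2    ⊢ (a * ((-2 * 1) + 0))
(2) ((-2 * 1) + 0)  =[add_zero →]=  (-2 * 1)    ⊢ (a * (-2 * 1))
(3) (-2 * 1)  =[mul_one →]=  -2    ⊢ cost 3, within 3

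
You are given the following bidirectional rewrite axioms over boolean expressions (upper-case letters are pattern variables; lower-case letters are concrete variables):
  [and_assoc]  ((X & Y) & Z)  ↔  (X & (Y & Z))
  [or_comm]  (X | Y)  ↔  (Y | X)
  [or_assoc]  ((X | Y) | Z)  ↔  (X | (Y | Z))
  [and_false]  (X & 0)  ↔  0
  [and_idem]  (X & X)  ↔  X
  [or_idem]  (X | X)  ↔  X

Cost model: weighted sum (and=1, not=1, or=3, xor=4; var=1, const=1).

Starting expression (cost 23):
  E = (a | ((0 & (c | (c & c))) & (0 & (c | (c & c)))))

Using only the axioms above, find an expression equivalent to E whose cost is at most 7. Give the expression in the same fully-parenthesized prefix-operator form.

(1) ((0 & (c | (c & c))) & (0 & (c | (c & c))))  =[and_idem →]=  (0 & (c | (c & c)))    ⊢ (a | (0 & (c | (c & c))))
(2) (a | (0 & (c | (c & c))))  =[or_comm →]=  ((0 & (c | (c & c))) | a)
(3) (c & c)  =[and_idem →]=  c    ⊢ ((0 & (c | c)) | a)
(4) (c | c)  =[or_idem →]=  c    ⊢ cost 7, within 7

((0 & c) | a)   [cost 7]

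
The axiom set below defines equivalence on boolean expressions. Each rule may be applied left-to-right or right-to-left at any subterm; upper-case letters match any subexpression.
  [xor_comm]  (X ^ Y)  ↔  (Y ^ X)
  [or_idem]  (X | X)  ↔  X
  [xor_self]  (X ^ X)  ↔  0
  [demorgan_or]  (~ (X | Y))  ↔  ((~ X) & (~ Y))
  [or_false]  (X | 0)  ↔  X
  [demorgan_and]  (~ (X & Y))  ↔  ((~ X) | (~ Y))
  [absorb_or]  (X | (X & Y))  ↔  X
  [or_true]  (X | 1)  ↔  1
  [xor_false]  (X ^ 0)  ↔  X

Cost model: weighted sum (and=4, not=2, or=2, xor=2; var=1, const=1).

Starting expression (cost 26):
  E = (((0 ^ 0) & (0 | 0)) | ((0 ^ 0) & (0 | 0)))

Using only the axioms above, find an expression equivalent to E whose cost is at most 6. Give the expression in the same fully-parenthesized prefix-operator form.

(0 & 0)   [cost 6]

1. [or_idem →] (((0 ^ 0) & (0 | 0)) | ((0 ^ 0) & (0 | 0)))  →  ((0 ^ 0) & (0 | 0))
2. [xor_false →] (0 ^ 0)  →  0;  E = (0 & (0 | 0))
3. [or_idem →] (0 | 0)  →  0;  cost 6 ≤ 6, done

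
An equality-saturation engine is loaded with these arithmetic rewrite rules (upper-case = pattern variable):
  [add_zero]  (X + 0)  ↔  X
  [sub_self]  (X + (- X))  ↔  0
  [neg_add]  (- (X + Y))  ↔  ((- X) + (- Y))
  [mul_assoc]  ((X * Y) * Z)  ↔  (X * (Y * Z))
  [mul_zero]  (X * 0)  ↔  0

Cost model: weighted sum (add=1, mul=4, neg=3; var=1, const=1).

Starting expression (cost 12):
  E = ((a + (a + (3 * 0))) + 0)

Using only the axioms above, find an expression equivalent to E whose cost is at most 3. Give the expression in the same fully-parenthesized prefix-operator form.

1. [mul_zero →] (3 * 0)  →  0;  E = ((a + (a + 0)) + 0)
2. [add_zero →] (a + 0)  →  a;  E = ((a + a) + 0)
3. [add_zero →] ((a + a) + 0)  →  (a + a);  cost 3 ≤ 3, done

(a + a)   [cost 3]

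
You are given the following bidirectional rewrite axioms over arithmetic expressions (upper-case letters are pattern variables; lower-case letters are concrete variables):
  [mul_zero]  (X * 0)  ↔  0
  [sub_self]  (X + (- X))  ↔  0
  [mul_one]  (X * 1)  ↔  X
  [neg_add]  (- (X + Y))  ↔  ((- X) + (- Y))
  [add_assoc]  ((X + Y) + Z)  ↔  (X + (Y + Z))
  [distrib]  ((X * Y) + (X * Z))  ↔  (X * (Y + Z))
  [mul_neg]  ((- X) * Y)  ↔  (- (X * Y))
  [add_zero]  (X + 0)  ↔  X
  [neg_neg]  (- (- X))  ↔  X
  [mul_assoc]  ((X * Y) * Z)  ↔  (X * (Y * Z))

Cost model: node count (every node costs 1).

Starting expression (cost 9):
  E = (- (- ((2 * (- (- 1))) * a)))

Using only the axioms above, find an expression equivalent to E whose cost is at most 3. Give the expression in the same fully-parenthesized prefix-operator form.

1. [neg_neg →] (- (- 1))  →  1;  E = (- (- ((2 * 1) * a)))
2. [neg_neg →] (- (- ((2 * 1) * a)))  →  ((2 * 1) * a)
3. [mul_one →] (2 * 1)  →  2;  cost 3 ≤ 3, done

(2 * a)   [cost 3]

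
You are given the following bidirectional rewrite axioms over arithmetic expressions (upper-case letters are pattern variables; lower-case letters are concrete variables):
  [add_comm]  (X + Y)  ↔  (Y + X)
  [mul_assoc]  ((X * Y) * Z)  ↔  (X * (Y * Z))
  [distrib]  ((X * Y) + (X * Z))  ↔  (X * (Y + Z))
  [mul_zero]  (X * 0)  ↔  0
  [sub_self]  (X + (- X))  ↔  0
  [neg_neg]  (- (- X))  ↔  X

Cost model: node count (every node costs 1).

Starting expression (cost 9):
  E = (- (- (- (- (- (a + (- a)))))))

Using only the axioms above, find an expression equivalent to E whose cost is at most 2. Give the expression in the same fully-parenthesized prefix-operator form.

1. [neg_neg →] (- (- (- (a + (- a)))))  →  (- (a + (- a)));  E = (- (- (- (a + (- a)))))
2. [sub_self →] (a + (- a))  →  0;  E = (- (- (- 0)))
3. [neg_neg →] (- (- (- 0)))  →  (- 0);  cost 2 ≤ 2, done

(- 0)   [cost 2]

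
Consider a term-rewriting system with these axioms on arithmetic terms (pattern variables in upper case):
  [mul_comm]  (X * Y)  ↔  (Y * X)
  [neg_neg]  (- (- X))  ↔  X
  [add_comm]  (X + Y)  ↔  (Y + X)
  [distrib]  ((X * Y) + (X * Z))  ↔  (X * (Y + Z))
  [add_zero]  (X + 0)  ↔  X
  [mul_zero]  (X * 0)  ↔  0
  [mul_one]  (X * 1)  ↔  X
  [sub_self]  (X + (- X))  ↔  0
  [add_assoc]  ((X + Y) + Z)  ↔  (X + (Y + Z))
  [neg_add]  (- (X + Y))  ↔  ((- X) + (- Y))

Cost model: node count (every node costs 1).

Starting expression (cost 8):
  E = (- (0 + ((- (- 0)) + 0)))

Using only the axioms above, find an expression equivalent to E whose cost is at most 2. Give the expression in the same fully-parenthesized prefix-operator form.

(- 0)   [cost 2]

(1) (- (- 0))  =[neg_neg →]=  0    ⊢ (- (0 + (0 + 0)))
(2) (0 + 0)  =[add_zero →]=  0    ⊢ (- (0 + 0))
(3) (0 + 0)  =[add_zero →]=  0    ⊢ cost 2, within 2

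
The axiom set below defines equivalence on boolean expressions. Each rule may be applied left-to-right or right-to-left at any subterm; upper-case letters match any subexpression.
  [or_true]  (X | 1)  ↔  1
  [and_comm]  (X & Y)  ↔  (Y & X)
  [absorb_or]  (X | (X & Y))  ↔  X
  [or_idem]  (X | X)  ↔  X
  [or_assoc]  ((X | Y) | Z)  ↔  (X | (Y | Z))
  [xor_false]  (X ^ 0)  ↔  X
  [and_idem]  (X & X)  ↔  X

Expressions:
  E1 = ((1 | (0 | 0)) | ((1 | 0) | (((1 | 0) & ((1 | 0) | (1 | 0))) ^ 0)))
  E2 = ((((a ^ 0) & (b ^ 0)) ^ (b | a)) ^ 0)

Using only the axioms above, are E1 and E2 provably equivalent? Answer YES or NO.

NO

All listed rules preserve value, hence provable equivalence implies equal values everywhere; look for a separating assignment.
a=0, b=0 gives E1 ↦ 1, E2 ↦ 0; values differ ⇒ not provably equivalent.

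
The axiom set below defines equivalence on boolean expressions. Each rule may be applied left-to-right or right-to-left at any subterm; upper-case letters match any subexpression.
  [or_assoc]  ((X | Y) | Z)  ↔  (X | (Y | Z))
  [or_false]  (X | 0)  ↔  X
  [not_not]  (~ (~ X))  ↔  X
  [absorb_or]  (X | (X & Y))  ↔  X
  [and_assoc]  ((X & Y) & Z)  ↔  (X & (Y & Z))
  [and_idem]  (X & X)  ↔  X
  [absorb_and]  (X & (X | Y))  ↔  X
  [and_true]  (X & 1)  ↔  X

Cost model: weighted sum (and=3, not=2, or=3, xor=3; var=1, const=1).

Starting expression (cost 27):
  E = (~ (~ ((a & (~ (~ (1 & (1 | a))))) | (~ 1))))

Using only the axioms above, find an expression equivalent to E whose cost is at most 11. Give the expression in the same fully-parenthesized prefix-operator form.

((a & 1) | (~ 1))   [cost 11]

1. [absorb_and →] (1 & (1 | a))  →  1;  E = (~ (~ ((a & (~ (~ 1))) | (~ 1))))
2. [not_not →] (~ (~ 1))  →  1;  E = (~ (~ ((a & 1) | (~ 1))))
3. [not_not →] (~ (~ ((a & 1) | (~ 1))))  →  ((a & 1) | (~ 1));  cost 11 ≤ 11, done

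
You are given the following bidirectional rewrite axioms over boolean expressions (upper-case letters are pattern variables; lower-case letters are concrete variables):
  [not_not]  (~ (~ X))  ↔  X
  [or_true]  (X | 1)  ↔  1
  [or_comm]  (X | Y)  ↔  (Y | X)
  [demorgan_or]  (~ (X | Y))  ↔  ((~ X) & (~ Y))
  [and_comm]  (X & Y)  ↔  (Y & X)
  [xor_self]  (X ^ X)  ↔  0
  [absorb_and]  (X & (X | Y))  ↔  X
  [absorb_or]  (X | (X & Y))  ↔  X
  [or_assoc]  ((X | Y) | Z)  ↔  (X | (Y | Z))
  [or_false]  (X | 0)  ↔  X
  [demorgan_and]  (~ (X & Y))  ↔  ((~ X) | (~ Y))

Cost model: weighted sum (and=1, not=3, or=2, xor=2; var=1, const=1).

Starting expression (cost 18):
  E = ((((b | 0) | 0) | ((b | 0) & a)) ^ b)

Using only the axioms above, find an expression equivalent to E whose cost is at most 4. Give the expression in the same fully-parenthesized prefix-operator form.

1. [or_false →] (b | 0)  →  b;  E = (((b | 0) | ((b | 0) & a)) ^ b)
2. [absorb_or →] ((b | 0) | ((b | 0) & a))  →  (b | 0);  E = ((b | 0) ^ b)
3. [or_false →] (b | 0)  →  b;  cost 4 ≤ 4, done

(b ^ b)   [cost 4]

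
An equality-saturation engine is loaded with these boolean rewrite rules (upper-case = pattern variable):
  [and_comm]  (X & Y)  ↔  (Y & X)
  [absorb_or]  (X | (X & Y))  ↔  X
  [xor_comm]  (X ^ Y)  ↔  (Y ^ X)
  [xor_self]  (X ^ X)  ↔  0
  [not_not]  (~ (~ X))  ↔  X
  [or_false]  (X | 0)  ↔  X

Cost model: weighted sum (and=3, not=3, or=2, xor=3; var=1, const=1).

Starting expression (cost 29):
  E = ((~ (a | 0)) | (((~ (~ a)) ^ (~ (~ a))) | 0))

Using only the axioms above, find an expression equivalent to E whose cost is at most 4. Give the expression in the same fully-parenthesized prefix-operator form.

1. [or_false →] (((~ (~ a)) ^ (~ (~ a))) | 0)  →  ((~ (~ a)) ^ (~ (~ a)));  E = ((~ (a | 0)) | ((~ (~ a)) ^ (~ (~ a))))
2. [not_not →] (~ (~ a))  →  a;  E = ((~ (a | 0)) | ((~ (~ a)) ^ a))
3. [not_not →] (~ (~ a))  →  a;  E = ((~ (a | 0)) | (a ^ a))
4. [xor_self →] (a ^ a)  →  0;  E = ((~ (a | 0)) | 0)
5. [or_false →] ((~ (a | 0)) | 0)  →  (~ (a | 0))
6. [or_false →] (a | 0)  →  a;  cost 4 ≤ 4, done

(~ a)   [cost 4]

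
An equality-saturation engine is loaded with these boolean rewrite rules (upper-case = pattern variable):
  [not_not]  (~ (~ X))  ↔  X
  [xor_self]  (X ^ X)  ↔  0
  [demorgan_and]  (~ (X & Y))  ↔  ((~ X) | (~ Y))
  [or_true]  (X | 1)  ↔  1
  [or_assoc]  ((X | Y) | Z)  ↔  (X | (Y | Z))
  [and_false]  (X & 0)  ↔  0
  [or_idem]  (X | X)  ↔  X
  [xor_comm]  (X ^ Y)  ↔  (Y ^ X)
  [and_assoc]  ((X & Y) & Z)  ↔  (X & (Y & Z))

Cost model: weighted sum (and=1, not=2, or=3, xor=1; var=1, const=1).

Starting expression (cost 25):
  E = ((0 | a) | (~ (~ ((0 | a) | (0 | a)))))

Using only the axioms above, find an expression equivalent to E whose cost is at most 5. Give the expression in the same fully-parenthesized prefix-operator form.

(1) (~ (~ ((0 | a) | (0 | a))))  =[not_not →]=  ((0 | a) | (0 | a))    ⊢ ((0 | a) | ((0 | a) | (0 | a)))
(2) ((0 | a) | (0 | a))  =[or_idem →]=  (0 | a)    ⊢ ((0 | a) | (0 | a))
(3) ((0 | a) | (0 | a))  =[or_idem →]=  (0 | a)    ⊢ cost 5, within 5

(0 | a)   [cost 5]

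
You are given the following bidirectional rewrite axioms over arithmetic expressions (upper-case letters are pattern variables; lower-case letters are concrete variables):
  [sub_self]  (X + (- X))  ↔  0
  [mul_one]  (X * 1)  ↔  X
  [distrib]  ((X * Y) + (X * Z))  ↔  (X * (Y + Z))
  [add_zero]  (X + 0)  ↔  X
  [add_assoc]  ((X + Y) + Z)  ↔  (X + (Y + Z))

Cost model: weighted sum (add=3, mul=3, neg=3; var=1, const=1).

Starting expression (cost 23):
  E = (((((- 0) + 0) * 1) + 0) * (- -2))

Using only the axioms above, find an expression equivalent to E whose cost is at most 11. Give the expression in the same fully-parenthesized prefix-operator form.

(1) (((- 0) + 0) * 1)  =[mul_one →]=  ((- 0) + 0)    ⊢ ((((- 0) + 0) + 0) * (- -2))
(2) ((- 0) + 0)  =[add_zero →]=  (- 0)    ⊢ (((- 0) + 0) * (- -2))
(3) ((- 0) + 0)  =[add_zero →]=  (- 0)    ⊢ cost 11, within 11

((- 0) * (- -2))   [cost 11]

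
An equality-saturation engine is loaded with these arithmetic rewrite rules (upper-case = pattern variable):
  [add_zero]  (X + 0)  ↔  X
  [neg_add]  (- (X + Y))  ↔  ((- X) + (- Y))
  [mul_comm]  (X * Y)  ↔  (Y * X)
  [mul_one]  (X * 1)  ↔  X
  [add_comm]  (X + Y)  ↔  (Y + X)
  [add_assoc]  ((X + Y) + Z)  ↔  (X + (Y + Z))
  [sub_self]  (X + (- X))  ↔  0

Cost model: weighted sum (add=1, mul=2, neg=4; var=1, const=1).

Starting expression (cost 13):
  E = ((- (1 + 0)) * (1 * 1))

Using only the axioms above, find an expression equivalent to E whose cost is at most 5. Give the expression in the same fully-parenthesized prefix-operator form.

(- 1)   [cost 5]

step 1: mul_one (→) rewrites (1 * 1) into 1, now ((- (1 + 0)) * 1)
step 2: add_zero (→) rewrites (1 + 0) into 1, now ((- 1) * 1)
step 3: mul_one (→) rewrites ((- 1) * 1) into (- 1), reaching cost 5 (bound 5)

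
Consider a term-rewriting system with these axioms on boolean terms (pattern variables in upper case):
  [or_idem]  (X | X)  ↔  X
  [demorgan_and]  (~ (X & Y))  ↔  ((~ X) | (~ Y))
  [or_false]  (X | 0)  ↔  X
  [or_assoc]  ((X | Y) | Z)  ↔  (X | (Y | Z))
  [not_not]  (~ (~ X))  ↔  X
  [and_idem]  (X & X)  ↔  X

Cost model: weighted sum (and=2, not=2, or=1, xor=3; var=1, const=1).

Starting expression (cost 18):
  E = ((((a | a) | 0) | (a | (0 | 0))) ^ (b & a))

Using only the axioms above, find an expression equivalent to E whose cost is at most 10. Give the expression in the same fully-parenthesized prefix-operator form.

((a | 0) ^ (b & a))   [cost 10]

1. [or_idem →] (a | a)  →  a;  E = (((a | 0) | (a | (0 | 0))) ^ (b & a))
2. [or_false →] (0 | 0)  →  0;  E = (((a | 0) | (a | 0)) ^ (b & a))
3. [or_idem →] ((a | 0) | (a | 0))  →  (a | 0);  cost 10 ≤ 10, done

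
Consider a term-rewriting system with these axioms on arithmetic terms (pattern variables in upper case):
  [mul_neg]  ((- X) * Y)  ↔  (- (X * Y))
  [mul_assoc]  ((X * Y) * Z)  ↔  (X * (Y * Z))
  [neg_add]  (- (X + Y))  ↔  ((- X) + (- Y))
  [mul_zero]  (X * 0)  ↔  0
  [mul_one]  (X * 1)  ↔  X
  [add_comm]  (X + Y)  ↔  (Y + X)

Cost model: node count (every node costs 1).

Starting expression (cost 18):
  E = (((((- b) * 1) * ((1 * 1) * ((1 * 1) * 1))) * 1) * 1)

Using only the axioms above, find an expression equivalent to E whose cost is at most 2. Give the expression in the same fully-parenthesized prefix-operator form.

(1) ((((- b) * 1) * ((1 * 1) * ((1 * 1) * 1))) * 1)  =[mul_one →]=  (((- b) * 1) * ((1 * 1) * ((1 * 1) * 1)))    ⊢ ((((- b) * 1) * ((1 * 1) * ((1 * 1) * 1))) * 1)
(2) (1 * 1)  =[mul_one →]=  1    ⊢ ((((- b) * 1) * (1 * ((1 * 1) * 1))) * 1)
(3) ((1 * 1) * 1)  =[mul_one →]=  (1 * 1)    ⊢ ((((- b) * 1) * (1 * (1 * 1))) * 1)
(4) (1 * 1)  =[mul_one →]=  1    ⊢ ((((- b) * 1) * (1 * 1)) * 1)
(5) ((- b) * 1)  =[mul_one →]=  (- b)    ⊢ (((- b) * (1 * 1)) * 1)
(6) (((- b) * (1 * 1)) * 1)  =[mul_one →]=  ((- b) * (1 * 1))
(7) (1 * 1)  =[mul_one →]=  1    ⊢ ((- b) * 1)
(8) ((- b) * 1)  =[mul_one →]=  (- b)    ⊢ cost 2, within 2

(- b)   [cost 2]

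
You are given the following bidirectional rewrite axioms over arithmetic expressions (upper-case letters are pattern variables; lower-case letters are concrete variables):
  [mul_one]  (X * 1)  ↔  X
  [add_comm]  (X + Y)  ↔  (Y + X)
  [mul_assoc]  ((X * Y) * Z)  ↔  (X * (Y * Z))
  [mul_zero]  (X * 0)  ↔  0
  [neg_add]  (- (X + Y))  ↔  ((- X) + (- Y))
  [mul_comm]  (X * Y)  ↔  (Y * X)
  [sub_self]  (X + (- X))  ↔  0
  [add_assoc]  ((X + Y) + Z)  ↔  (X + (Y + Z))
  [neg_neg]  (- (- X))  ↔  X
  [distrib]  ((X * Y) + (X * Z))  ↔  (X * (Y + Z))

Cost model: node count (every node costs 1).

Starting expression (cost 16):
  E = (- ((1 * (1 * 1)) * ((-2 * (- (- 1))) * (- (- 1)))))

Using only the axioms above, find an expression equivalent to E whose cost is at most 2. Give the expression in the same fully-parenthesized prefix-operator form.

(- -2)   [cost 2]

step 1: neg_neg (→) rewrites (- (- 1)) into 1, now (- ((1 * (1 * 1)) * ((-2 * 1) * (- (- 1)))))
step 2: mul_one (→) rewrites (-2 * 1) into -2, now (- ((1 * (1 * 1)) * (-2 * (- (- 1)))))
step 3: mul_comm (→) rewrites (1 * (1 * 1)) into ((1 * 1) * 1), now (- (((1 * 1) * 1) * (-2 * (- (- 1)))))
step 4: neg_neg (→) rewrites (- (- 1)) into 1, now (- (((1 * 1) * 1) * (-2 * 1)))
step 5: mul_one (→) rewrites (1 * 1) into 1, now (- ((1 * 1) * (-2 * 1)))
step 6: mul_one (→) rewrites (1 * 1) into 1, now (- (1 * (-2 * 1)))
step 7: mul_one (→) rewrites (-2 * 1) into -2, now (- (1 * -2))
step 8: mul_comm (→) rewrites (1 * -2) into (-2 * 1), now (- (-2 * 1))
step 9: mul_one (→) rewrites (-2 * 1) into -2, reaching cost 2 (bound 2)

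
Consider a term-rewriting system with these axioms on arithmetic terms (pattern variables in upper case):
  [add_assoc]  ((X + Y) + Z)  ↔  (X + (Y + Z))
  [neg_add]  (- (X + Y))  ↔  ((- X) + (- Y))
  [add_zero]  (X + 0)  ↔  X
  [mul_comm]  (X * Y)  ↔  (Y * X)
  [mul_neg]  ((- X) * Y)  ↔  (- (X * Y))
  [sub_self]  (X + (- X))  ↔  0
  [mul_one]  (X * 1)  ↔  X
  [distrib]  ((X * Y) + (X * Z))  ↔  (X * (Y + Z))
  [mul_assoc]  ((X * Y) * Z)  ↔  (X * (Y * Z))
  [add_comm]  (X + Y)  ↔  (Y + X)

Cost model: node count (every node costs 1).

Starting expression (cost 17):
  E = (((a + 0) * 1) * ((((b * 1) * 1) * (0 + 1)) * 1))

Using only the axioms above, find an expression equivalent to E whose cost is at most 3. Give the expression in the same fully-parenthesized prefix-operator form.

(a * b)   [cost 3]

(1) (b * 1)  =[mul_one →]=  b    ⊢ (((a + 0) * 1) * (((b * 1) * (0 + 1)) * 1))
(2) (0 + 1)  =[add_comm →]=  (1 + 0)    ⊢ (((a + 0) * 1) * (((b * 1) * (1 + 0)) * 1))
(3) (b * 1)  =[mul_one →]=  b    ⊢ (((a + 0) * 1) * ((b * (1 + 0)) * 1))
(4) ((b * (1 + 0)) * 1)  =[mul_one →]=  (b * (1 + 0))    ⊢ (((a + 0) * 1) * (b * (1 + 0)))
(5) (a + 0)  =[add_zero →]=  a    ⊢ ((a * 1) * (b * (1 + 0)))
(6) (a * 1)  =[mul_one →]=  a    ⊢ (a * (b * (1 + 0)))
(7) (1 + 0)  =[add_zero →]=  1    ⊢ (a * (b * 1))
(8) (b * 1)  =[mul_one →]=  b    ⊢ cost 3, within 3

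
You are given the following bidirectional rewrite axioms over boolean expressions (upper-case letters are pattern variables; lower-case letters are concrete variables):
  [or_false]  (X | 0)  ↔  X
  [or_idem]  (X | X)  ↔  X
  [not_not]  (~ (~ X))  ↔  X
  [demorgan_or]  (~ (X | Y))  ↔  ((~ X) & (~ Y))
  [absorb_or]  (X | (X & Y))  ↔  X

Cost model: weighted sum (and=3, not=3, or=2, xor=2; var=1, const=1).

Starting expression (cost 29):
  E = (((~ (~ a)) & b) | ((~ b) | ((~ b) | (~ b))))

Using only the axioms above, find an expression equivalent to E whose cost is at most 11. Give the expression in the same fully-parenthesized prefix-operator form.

(1) ((~ b) | (~ b))  =[or_idem →]=  (~ b)    ⊢ (((~ (~ a)) & b) | ((~ b) | (~ b)))
(2) (~ (~ a))  =[not_not →]=  a    ⊢ ((a & b) | ((~ b) | (~ b)))
(3) ((~ b) | (~ b))  =[or_idem →]=  (~ b)    ⊢ cost 11, within 11

((a & b) | (~ b))   [cost 11]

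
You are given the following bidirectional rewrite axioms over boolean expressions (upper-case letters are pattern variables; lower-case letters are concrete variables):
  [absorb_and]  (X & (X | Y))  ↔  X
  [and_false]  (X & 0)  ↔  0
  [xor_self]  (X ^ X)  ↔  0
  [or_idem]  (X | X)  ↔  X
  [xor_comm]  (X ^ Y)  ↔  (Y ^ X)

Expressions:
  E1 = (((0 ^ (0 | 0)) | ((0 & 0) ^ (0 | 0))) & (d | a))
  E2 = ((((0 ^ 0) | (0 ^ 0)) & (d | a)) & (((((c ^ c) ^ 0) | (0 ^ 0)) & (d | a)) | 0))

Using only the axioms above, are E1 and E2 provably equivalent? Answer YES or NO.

1. [and_false →] (0 & 0)  →  0;  E1 = (((0 ^ (0 | 0)) | (0 ^ (0 | 0))) & (d | a))
2. [or_idem →] ((0 ^ (0 | 0)) | (0 ^ (0 | 0)))  →  (0 ^ (0 | 0));  E1 = ((0 ^ (0 | 0)) & (d | a))
3. [or_idem →] (0 | 0)  →  0;  E1 = ((0 ^ 0) & (d | a))
4. [or_idem ←] (0 ^ 0)  →  ((0 ^ 0) | (0 ^ 0));  E1 = (((0 ^ 0) | (0 ^ 0)) & (d | a))
5. [absorb_and ←] (((0 ^ 0) | (0 ^ 0)) & (d | a))  →  ((((0 ^ 0) | (0 ^ 0)) & (d | a)) & ((((0 ^ 0) | (0 ^ 0)) & (d | a)) | 0))
6. [xor_self ←] 0  →  (c ^ c);  this is E2

YES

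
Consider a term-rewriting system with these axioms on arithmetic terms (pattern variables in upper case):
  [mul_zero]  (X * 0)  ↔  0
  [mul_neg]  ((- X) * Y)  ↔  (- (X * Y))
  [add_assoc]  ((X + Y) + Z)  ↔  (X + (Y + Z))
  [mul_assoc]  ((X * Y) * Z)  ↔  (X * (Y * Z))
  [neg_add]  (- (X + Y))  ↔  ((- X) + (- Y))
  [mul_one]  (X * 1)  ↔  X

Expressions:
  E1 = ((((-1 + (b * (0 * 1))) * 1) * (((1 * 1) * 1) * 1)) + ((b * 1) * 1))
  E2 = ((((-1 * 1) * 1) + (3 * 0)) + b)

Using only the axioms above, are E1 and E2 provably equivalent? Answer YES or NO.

(1) (0 * 1)  =[mul_one →]=  0    ⊢ ((((-1 + (b * 0)) * 1) * (((1 * 1) * 1) * 1)) + ((b * 1) * 1))
(2) (b * 1)  =[mul_one →]=  b    ⊢ ((((-1 + (b * 0)) * 1) * (((1 * 1) * 1) * 1)) + (b * 1))
(3) (((1 * 1) * 1) * 1)  =[mul_one →]=  ((1 * 1) * 1)    ⊢ ((((-1 + (b * 0)) * 1) * ((1 * 1) * 1)) + (b * 1))
(4) (b * 1)  =[mul_one →]=  b    ⊢ ((((-1 + (b * 0)) * 1) * ((1 * 1) * 1)) + b)
(5) (1 * 1)  =[mul_one →]=  1    ⊢ ((((-1 + (b * 0)) * 1) * (1 * 1)) + b)
(6) ((-1 + (b * 0)) * 1)  =[mul_one →]=  (-1 + (b * 0))    ⊢ (((-1 + (b * 0)) * (1 * 1)) + b)
(7) (1 * 1)  =[mul_one →]=  1    ⊢ (((-1 + (b * 0)) * 1) + b)
(8) ((-1 + (b * 0)) * 1)  =[mul_one →]=  (-1 + (b * 0))    ⊢ ((-1 + (b * 0)) + b)
(9) (b * 0)  =[mul_zero →]=  0    ⊢ ((-1 + 0) + b)
(10) 0  =[mul_zero ←]=  (3 * 0)    ⊢ ((-1 + (3 * 0)) + b)
(11) -1  =[mul_one ←]=  (-1 * 1)    ⊢ (((-1 * 1) + (3 * 0)) + b)
(12) -1  =[mul_one ←]=  (-1 * 1)    ⊢ E2

YES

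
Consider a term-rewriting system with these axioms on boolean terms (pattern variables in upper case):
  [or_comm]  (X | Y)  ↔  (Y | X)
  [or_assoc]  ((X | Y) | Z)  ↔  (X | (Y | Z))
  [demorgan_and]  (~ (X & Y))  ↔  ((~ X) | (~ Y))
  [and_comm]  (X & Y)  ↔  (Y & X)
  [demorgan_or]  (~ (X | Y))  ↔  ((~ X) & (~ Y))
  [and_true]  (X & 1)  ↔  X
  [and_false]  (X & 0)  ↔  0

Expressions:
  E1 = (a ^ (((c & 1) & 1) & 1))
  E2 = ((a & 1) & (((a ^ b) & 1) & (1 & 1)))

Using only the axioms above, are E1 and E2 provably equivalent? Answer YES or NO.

NO

All listed rules preserve value, hence provable equivalence implies equal values everywhere; look for a separating assignment.
a=0, b=0, c=1 gives E1 ↦ 1, E2 ↦ 0; values differ ⇒ not provably equivalent.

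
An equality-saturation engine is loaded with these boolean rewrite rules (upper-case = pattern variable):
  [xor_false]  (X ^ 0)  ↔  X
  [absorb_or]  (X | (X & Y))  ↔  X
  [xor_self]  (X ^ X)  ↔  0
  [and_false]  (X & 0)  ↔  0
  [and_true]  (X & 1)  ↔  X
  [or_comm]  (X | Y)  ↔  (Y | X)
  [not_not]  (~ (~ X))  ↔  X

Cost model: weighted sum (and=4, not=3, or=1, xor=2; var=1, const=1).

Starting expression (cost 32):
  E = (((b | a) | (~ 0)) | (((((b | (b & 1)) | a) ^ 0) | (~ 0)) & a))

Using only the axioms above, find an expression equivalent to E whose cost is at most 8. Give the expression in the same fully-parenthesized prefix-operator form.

step 1: absorb_or (→) rewrites (b | (b & 1)) into b, now (((b | a) | (~ 0)) | ((((b | a) ^ 0) | (~ 0)) & a))
step 2: xor_false (→) rewrites ((b | a) ^ 0) into (b | a), now (((b | a) | (~ 0)) | (((b | a) | (~ 0)) & a))
step 3: absorb_or (→) rewrites (((b | a) | (~ 0)) | (((b | a) | (~ 0)) & a)) into ((b | a) | (~ 0)), reaching cost 8 (bound 8)

((b | a) | (~ 0))   [cost 8]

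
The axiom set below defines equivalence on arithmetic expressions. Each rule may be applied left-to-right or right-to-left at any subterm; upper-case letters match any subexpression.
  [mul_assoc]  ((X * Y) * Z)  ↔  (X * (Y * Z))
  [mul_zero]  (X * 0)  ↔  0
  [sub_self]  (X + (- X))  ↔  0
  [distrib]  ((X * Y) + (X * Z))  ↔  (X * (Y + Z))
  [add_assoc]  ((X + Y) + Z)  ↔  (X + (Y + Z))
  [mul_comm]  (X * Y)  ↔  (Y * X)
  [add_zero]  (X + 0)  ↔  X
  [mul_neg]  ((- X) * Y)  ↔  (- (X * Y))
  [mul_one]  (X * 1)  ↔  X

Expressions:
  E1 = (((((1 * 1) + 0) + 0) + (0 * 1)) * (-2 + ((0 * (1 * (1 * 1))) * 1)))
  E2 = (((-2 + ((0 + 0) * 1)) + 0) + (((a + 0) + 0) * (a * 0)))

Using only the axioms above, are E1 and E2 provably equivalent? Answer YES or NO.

step 1: mul_one (→) rewrites (1 * 1) into 1, now (((((1 * 1) + 0) + 0) + (0 * 1)) * (-2 + ((0 * (1 * 1)) * 1)))
step 2: mul_one (→) rewrites (0 * 1) into 0, now (((((1 * 1) + 0) + 0) + 0) * (-2 + ((0 * (1 * 1)) * 1)))
step 3: mul_one (→) rewrites (1 * 1) into 1, now ((((1 + 0) + 0) + 0) * (-2 + ((0 * (1 * 1)) * 1)))
step 4: add_zero (→) rewrites ((1 + 0) + 0) into (1 + 0), now (((1 + 0) + 0) * (-2 + ((0 * (1 * 1)) * 1)))
step 5: mul_one (→) rewrites (1 * 1) into 1, now (((1 + 0) + 0) * (-2 + ((0 * 1) * 1)))
step 6: add_zero (→) rewrites ((1 + 0) + 0) into (1 + 0), now ((1 + 0) * (-2 + ((0 * 1) * 1)))
step 7: mul_one (→) rewrites ((0 * 1) * 1) into (0 * 1), now ((1 + 0) * (-2 + (0 * 1)))
step 8: add_zero (→) rewrites (1 + 0) into 1, now (1 * (-2 + (0 * 1)))
step 9: mul_one (→) rewrites (0 * 1) into 0, now (1 * (-2 + 0))
step 10: mul_comm (→) rewrites (1 * (-2 + 0)) into ((-2 + 0) * 1)
step 11: mul_one (→) rewrites ((-2 + 0) * 1) into (-2 + 0)
step 12: add_zero (←) rewrites (-2 + 0) into ((-2 + 0) + 0)
step 13: add_zero (←) rewrites -2 into (-2 + 0), now (((-2 + 0) + 0) + 0)
step 14: mul_zero (←) rewrites 0 into (a * 0), now (((-2 + 0) + 0) + (a * 0))
step 15: mul_one (←) rewrites 0 into (0 * 1), now (((-2 + (0 * 1)) + 0) + (a * 0))
step 16: add_zero (←) rewrites a into (a + 0), now (((-2 + (0 * 1)) + 0) + ((a + 0) * 0))
step 17: add_zero (←) rewrites a into (a + 0), now (((-2 + (0 * 1)) + 0) + (((a + 0) + 0) * 0))
step 18: mul_zero (←) rewrites 0 into (a * 0), now (((-2 + (0 * 1)) + 0) + (((a + 0) + 0) * (a * 0)))
step 19: add_zero (←) rewrites 0 into (0 + 0), which is E2

YES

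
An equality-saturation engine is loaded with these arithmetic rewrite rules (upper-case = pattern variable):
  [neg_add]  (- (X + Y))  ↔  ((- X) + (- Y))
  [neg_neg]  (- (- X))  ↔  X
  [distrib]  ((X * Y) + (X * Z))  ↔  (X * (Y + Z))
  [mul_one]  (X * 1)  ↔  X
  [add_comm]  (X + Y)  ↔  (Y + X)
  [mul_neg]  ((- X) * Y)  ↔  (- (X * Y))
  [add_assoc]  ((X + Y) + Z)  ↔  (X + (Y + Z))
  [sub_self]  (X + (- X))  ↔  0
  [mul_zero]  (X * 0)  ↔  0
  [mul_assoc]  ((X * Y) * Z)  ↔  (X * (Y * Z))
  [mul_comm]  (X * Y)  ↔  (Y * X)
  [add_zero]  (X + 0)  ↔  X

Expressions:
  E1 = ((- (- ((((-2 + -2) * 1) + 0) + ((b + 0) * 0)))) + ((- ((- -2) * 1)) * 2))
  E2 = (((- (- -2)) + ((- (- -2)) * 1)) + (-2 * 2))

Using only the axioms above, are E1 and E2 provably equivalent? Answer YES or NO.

YES

step 1: neg_neg (→) rewrites (- (- ((((-2 + -2) * 1) + 0) + ((b + 0) * 0)))) into ((((-2 + -2) * 1) + 0) + ((b + 0) * 0)), now (((((-2 + -2) * 1) + 0) + ((b + 0) * 0)) + ((- ((- -2) * 1)) * 2))
step 2: add_zero (→) rewrites (b + 0) into b, now (((((-2 + -2) * 1) + 0) + (b * 0)) + ((- ((- -2) * 1)) * 2))
step 3: mul_one (→) rewrites ((-2 + -2) * 1) into (-2 + -2), now ((((-2 + -2) + 0) + (b * 0)) + ((- ((- -2) * 1)) * 2))
step 4: mul_zero (→) rewrites (b * 0) into 0, now ((((-2 + -2) + 0) + 0) + ((- ((- -2) * 1)) * 2))
step 5: mul_one (→) rewrites ((- -2) * 1) into (- -2), now ((((-2 + -2) + 0) + 0) + ((- (- -2)) * 2))
step 6: neg_neg (→) rewrites (- (- -2)) into -2, now ((((-2 + -2) + 0) + 0) + (-2 * 2))
step 7: add_zero (→) rewrites (((-2 + -2) + 0) + 0) into ((-2 + -2) + 0), now (((-2 + -2) + 0) + (-2 * 2))
step 8: add_zero (→) rewrites ((-2 + -2) + 0) into (-2 + -2), now ((-2 + -2) + (-2 * 2))
step 9: neg_neg (←) rewrites -2 into (- (- -2)), now (((- (- -2)) + -2) + (-2 * 2))
step 10: neg_neg (←) rewrites -2 into (- (- -2)), now (((- (- -2)) + (- (- -2))) + (-2 * 2))
step 11: mul_one (←) rewrites (- (- -2)) into ((- (- -2)) * 1), which is E2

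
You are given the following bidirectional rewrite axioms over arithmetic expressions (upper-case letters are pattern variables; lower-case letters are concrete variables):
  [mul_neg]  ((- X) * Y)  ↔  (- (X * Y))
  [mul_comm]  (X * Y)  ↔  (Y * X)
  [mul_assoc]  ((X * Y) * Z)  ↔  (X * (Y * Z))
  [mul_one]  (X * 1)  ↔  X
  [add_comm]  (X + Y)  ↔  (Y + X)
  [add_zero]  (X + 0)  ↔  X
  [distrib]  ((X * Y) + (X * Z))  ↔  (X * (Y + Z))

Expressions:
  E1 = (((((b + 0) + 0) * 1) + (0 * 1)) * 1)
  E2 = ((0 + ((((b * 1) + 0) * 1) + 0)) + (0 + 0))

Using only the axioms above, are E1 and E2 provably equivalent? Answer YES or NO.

YES

1. [add_zero →] (b + 0)  →  b;  E1 = ((((b + 0) * 1) + (0 * 1)) * 1)
2. [mul_one →] (0 * 1)  →  0;  E1 = ((((b + 0) * 1) + 0) * 1)
3. [mul_one →] ((((b + 0) * 1) + 0) * 1)  →  (((b + 0) * 1) + 0)
4. [add_comm →] (b + 0)  →  (0 + b);  E1 = (((0 + b) * 1) + 0)
5. [mul_one →] ((0 + b) * 1)  →  (0 + b);  E1 = ((0 + b) + 0)
6. [add_zero ←] 0  →  (0 + 0);  E1 = ((0 + b) + (0 + 0))
7. [add_zero ←] b  →  (b + 0);  E1 = ((0 + (b + 0)) + (0 + 0))
8. [mul_one ←] b  →  (b * 1);  E1 = ((0 + ((b * 1) + 0)) + (0 + 0))
9. [add_zero ←] b  →  (b + 0);  E1 = ((0 + (((b + 0) * 1) + 0)) + (0 + 0))
10. [mul_one ←] b  →  (b * 1);  this is E2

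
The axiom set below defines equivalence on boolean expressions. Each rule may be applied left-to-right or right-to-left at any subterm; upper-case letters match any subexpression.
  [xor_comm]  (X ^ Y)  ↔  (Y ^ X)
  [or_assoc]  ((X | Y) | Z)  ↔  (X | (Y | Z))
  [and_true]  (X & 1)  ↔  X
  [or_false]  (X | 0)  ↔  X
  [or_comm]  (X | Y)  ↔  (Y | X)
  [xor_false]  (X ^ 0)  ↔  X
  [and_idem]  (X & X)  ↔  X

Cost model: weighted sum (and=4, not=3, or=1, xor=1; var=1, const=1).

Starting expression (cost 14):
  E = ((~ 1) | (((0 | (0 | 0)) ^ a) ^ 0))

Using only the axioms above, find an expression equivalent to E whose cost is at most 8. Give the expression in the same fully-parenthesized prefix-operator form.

(1) (((0 | (0 | 0)) ^ a) ^ 0)  =[xor_false →]=  ((0 | (0 | 0)) ^ a)    ⊢ ((~ 1) | ((0 | (0 | 0)) ^ a))
(2) (0 | 0)  =[or_false →]=  0    ⊢ ((~ 1) | ((0 | 0) ^ a))
(3) (0 | 0)  =[or_false →]=  0    ⊢ cost 8, within 8

((~ 1) | (0 ^ a))   [cost 8]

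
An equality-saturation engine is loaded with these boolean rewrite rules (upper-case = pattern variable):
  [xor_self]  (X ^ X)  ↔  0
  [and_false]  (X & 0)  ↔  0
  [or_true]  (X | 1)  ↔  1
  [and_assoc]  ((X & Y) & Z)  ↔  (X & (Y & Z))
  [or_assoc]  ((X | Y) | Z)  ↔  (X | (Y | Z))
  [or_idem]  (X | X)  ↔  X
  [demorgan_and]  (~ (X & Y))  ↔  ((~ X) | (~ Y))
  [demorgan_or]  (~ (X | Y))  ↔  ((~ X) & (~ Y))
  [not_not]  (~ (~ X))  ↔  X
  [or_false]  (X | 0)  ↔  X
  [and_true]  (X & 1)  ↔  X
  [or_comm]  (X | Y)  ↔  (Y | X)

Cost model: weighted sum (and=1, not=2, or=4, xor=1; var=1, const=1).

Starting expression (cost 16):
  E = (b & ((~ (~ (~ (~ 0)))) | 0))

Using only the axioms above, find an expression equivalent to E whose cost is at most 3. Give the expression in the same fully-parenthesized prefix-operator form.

(b & 0)   [cost 3]

(1) (~ (~ 0))  =[not_not →]=  0    ⊢ (b & ((~ (~ 0)) | 0))
(2) (~ (~ 0))  =[not_not →]=  0    ⊢ (b & (0 | 0))
(3) (0 | 0)  =[or_idem →]=  0    ⊢ cost 3, within 3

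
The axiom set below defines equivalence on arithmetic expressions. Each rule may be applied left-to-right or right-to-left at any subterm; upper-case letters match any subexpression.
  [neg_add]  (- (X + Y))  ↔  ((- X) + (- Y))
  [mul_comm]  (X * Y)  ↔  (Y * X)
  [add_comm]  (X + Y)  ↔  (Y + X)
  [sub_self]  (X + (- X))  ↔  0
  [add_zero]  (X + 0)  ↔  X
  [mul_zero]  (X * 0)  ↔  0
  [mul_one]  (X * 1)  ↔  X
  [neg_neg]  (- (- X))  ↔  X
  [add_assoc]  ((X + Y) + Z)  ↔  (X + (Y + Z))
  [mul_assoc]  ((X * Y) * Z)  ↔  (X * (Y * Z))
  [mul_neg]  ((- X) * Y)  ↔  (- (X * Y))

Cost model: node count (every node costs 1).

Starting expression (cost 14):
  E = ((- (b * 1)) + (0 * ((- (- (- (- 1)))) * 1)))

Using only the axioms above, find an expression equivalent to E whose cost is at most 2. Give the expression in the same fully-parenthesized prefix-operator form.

step 1: neg_neg (→) rewrites (- (- (- (- 1)))) into (- (- 1)), now ((- (b * 1)) + (0 * ((- (- 1)) * 1)))
step 2: mul_one (→) rewrites (b * 1) into b, now ((- b) + (0 * ((- (- 1)) * 1)))
step 3: mul_one (→) rewrites ((- (- 1)) * 1) into (- (- 1)), now ((- b) + (0 * (- (- 1))))
step 4: neg_neg (→) rewrites (- (- 1)) into 1, now ((- b) + (0 * 1))
step 5: mul_one (→) rewrites (0 * 1) into 0, now ((- b) + 0)
step 6: add_zero (→) rewrites ((- b) + 0) into (- b), reaching cost 2 (bound 2)

(- b)   [cost 2]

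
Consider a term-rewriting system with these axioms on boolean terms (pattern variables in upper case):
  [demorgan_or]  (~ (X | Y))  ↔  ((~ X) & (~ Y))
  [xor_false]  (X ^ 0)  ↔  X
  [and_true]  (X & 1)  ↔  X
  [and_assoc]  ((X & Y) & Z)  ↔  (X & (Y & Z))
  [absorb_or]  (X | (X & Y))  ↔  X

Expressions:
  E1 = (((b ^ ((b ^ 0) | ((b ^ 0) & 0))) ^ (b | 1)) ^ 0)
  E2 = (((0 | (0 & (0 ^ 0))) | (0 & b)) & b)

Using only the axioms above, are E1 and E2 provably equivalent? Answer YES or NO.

NO

Every axiom is a valid identity, so a rewrite proof would force E1 and E2 to agree under every assignment.
At b=0: E1 = 1 but E2 = 0; they differ, so no derivation exists.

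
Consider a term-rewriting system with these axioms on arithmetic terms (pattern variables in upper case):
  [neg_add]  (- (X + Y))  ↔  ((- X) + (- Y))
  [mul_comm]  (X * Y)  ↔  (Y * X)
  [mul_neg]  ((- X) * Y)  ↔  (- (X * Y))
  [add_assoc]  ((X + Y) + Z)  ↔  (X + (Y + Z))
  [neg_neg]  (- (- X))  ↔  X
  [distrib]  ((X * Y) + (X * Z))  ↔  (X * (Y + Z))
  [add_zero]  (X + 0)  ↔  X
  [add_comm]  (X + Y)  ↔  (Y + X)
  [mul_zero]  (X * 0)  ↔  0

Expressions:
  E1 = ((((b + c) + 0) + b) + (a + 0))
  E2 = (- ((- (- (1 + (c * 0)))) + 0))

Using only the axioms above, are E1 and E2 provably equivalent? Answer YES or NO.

NO

Every axiom is a valid identity, so a rewrite proof would force E1 and E2 to agree under every assignment.
At a=0, b=0, c=0: E1 = 0 but E2 = -1; they differ, so no derivation exists.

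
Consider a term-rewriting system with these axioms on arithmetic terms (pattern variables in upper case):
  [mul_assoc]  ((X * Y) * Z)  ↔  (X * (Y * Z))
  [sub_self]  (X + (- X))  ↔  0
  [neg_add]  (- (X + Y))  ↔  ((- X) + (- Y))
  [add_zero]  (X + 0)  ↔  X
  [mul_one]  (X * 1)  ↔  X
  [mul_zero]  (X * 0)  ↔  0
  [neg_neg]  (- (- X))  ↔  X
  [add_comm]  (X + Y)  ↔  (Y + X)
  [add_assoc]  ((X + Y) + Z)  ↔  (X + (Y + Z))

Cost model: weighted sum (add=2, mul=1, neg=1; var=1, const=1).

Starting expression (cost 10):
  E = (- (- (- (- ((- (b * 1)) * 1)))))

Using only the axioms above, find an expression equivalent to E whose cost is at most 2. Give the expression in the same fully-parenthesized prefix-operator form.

(1) (- (- (- ((- (b * 1)) * 1))))  =[neg_neg →]=  (- ((- (b * 1)) * 1))    ⊢ (- (- ((- (b * 1)) * 1)))
(2) ((- (b * 1)) * 1)  =[mul_one →]=  (- (b * 1))    ⊢ (- (- (- (b * 1))))
(3) (- (- (b * 1)))  =[neg_neg →]=  (b * 1)    ⊢ (- (b * 1))
(4) (b * 1)  =[mul_one →]=  b    ⊢ cost 2, within 2

(- b)   [cost 2]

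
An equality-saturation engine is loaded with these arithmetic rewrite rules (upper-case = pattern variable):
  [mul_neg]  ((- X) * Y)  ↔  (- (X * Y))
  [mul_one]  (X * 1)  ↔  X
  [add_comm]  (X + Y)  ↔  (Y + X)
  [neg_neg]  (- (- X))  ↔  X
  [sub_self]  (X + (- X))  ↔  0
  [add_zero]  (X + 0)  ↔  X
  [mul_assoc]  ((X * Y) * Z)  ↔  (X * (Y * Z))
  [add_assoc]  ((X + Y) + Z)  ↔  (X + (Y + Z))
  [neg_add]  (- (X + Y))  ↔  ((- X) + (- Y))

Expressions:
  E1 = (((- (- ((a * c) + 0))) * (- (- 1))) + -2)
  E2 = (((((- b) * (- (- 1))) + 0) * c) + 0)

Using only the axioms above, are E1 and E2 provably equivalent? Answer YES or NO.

All listed rules preserve value, hence provable equivalence implies equal values everywhere; look for a separating assignment.
a=0, b=0, c=0 gives E1 ↦ -2, E2 ↦ 0; values differ ⇒ not provably equivalent.

NO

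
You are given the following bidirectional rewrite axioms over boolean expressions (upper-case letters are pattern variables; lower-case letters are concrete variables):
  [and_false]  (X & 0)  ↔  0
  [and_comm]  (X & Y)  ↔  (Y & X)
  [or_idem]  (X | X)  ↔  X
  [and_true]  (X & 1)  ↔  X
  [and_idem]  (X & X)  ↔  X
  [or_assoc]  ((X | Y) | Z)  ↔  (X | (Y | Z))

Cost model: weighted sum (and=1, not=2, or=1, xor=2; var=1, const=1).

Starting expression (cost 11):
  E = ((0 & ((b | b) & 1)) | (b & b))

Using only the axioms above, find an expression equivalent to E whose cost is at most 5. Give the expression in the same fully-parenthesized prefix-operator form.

((0 & b) | b)   [cost 5]

step 1: and_true (→) rewrites ((b | b) & 1) into (b | b), now ((0 & (b | b)) | (b & b))
step 2: or_idem (→) rewrites (b | b) into b, now ((0 & b) | (b & b))
step 3: and_idem (→) rewrites (b & b) into b, reaching cost 5 (bound 5)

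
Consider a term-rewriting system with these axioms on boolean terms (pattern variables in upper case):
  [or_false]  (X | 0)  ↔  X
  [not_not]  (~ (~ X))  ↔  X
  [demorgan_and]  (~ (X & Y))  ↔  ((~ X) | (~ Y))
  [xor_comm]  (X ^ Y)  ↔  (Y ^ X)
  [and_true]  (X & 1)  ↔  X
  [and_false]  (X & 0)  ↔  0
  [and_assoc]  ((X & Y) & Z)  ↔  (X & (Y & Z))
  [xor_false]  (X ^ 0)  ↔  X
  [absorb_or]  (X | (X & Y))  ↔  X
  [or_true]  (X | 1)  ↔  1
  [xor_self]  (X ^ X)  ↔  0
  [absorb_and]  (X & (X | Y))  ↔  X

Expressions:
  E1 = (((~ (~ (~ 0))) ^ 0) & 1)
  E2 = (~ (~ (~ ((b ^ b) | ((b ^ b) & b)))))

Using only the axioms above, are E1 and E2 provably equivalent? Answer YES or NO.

YES

1. [and_true →] (((~ (~ (~ 0))) ^ 0) & 1)  →  ((~ (~ (~ 0))) ^ 0)
2. [not_not →] (~ (~ 0))  →  0;  E1 = ((~ 0) ^ 0)
3. [xor_false →] ((~ 0) ^ 0)  →  (~ 0)
4. [xor_self ←] 0  →  (b ^ b);  E1 = (~ (b ^ b))
5. [not_not ←] (b ^ b)  →  (~ (~ (b ^ b)));  E1 = (~ (~ (~ (b ^ b))))
6. [absorb_or ←] (b ^ b)  →  ((b ^ b) | ((b ^ b) & b));  this is E2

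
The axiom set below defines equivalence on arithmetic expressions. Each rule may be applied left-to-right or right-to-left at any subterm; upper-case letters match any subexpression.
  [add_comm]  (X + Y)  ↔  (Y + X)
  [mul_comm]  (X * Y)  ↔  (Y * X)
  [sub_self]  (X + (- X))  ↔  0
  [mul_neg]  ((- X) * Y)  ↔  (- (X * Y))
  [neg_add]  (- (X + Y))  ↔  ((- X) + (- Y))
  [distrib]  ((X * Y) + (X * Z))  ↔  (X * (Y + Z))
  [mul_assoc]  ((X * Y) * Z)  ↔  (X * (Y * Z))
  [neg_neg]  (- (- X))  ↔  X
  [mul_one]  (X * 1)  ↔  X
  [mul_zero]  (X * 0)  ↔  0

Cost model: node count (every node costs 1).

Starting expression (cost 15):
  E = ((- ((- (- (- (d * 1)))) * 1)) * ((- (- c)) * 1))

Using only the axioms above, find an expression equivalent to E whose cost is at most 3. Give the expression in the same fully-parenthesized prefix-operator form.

step 1: neg_neg (→) rewrites (- (- (- (d * 1)))) into (- (d * 1)), now ((- ((- (d * 1)) * 1)) * ((- (- c)) * 1))
step 2: mul_one (→) rewrites ((- (- c)) * 1) into (- (- c)), now ((- ((- (d * 1)) * 1)) * (- (- c)))
step 3: neg_neg (→) rewrites (- (- c)) into c, now ((- ((- (d * 1)) * 1)) * c)
step 4: mul_one (→) rewrites ((- (d * 1)) * 1) into (- (d * 1)), now ((- (- (d * 1))) * c)
step 5: neg_neg (→) rewrites (- (- (d * 1))) into (d * 1), now ((d * 1) * c)
step 6: mul_one (→) rewrites (d * 1) into d, reaching cost 3 (bound 3)

(d * c)   [cost 3]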